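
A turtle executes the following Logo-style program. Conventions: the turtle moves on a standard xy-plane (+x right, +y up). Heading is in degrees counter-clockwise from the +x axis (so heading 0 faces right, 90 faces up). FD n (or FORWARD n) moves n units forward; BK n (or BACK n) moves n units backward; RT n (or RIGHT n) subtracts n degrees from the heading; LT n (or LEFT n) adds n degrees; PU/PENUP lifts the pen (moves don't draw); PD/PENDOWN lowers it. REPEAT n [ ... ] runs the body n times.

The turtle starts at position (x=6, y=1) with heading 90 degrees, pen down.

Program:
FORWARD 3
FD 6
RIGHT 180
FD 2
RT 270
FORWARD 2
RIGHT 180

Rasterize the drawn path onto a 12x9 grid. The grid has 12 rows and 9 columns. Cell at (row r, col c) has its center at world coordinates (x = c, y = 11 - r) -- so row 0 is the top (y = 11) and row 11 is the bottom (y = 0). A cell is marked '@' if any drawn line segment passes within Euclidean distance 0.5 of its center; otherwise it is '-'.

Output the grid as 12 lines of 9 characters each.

Answer: ---------
------@--
------@--
------@@@
------@--
------@--
------@--
------@--
------@--
------@--
------@--
---------

Derivation:
Segment 0: (6,1) -> (6,4)
Segment 1: (6,4) -> (6,10)
Segment 2: (6,10) -> (6,8)
Segment 3: (6,8) -> (8,8)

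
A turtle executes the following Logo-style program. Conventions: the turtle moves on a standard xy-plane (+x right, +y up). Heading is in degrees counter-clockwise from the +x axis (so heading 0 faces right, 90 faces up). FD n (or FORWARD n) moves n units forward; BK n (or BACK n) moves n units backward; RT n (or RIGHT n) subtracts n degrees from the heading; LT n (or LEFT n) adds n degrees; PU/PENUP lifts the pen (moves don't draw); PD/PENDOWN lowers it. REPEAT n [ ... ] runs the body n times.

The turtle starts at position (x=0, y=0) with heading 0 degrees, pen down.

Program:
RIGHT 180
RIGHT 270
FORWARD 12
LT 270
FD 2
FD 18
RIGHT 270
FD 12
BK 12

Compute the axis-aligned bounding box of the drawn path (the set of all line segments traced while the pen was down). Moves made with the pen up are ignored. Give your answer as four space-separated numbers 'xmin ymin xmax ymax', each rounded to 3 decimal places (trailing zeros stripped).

Answer: -20 -24 0 0

Derivation:
Executing turtle program step by step:
Start: pos=(0,0), heading=0, pen down
RT 180: heading 0 -> 180
RT 270: heading 180 -> 270
FD 12: (0,0) -> (0,-12) [heading=270, draw]
LT 270: heading 270 -> 180
FD 2: (0,-12) -> (-2,-12) [heading=180, draw]
FD 18: (-2,-12) -> (-20,-12) [heading=180, draw]
RT 270: heading 180 -> 270
FD 12: (-20,-12) -> (-20,-24) [heading=270, draw]
BK 12: (-20,-24) -> (-20,-12) [heading=270, draw]
Final: pos=(-20,-12), heading=270, 5 segment(s) drawn

Segment endpoints: x in {-20, -20, -2, 0, 0}, y in {-24, -12, -12, 0}
xmin=-20, ymin=-24, xmax=0, ymax=0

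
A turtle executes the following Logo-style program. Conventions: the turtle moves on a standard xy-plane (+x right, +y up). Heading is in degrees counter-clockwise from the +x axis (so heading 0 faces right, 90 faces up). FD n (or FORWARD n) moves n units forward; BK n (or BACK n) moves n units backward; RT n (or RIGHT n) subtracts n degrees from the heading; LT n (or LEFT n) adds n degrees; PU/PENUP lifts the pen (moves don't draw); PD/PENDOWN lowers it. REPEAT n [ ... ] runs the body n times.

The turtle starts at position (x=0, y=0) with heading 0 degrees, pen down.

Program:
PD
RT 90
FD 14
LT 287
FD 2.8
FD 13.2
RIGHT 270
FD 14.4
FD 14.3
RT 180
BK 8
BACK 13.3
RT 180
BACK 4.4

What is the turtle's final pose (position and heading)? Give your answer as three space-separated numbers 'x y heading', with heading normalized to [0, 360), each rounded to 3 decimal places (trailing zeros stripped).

Executing turtle program step by step:
Start: pos=(0,0), heading=0, pen down
PD: pen down
RT 90: heading 0 -> 270
FD 14: (0,0) -> (0,-14) [heading=270, draw]
LT 287: heading 270 -> 197
FD 2.8: (0,-14) -> (-2.678,-14.819) [heading=197, draw]
FD 13.2: (-2.678,-14.819) -> (-15.301,-18.678) [heading=197, draw]
RT 270: heading 197 -> 287
FD 14.4: (-15.301,-18.678) -> (-11.091,-32.449) [heading=287, draw]
FD 14.3: (-11.091,-32.449) -> (-6.91,-46.124) [heading=287, draw]
RT 180: heading 287 -> 107
BK 8: (-6.91,-46.124) -> (-4.571,-53.774) [heading=107, draw]
BK 13.3: (-4.571,-53.774) -> (-0.682,-66.493) [heading=107, draw]
RT 180: heading 107 -> 287
BK 4.4: (-0.682,-66.493) -> (-1.969,-62.285) [heading=287, draw]
Final: pos=(-1.969,-62.285), heading=287, 8 segment(s) drawn

Answer: -1.969 -62.285 287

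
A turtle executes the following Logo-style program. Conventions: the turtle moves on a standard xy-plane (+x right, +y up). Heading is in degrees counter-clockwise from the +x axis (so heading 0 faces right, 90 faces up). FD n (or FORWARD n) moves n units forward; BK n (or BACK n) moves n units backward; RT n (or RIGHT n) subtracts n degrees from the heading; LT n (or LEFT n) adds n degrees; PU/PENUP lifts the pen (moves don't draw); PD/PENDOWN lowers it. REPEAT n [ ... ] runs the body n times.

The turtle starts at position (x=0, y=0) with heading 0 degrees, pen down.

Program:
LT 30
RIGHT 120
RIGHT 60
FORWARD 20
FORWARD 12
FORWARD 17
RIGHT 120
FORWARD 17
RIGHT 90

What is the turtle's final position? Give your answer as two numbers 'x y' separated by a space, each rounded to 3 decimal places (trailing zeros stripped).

Executing turtle program step by step:
Start: pos=(0,0), heading=0, pen down
LT 30: heading 0 -> 30
RT 120: heading 30 -> 270
RT 60: heading 270 -> 210
FD 20: (0,0) -> (-17.321,-10) [heading=210, draw]
FD 12: (-17.321,-10) -> (-27.713,-16) [heading=210, draw]
FD 17: (-27.713,-16) -> (-42.435,-24.5) [heading=210, draw]
RT 120: heading 210 -> 90
FD 17: (-42.435,-24.5) -> (-42.435,-7.5) [heading=90, draw]
RT 90: heading 90 -> 0
Final: pos=(-42.435,-7.5), heading=0, 4 segment(s) drawn

Answer: -42.435 -7.5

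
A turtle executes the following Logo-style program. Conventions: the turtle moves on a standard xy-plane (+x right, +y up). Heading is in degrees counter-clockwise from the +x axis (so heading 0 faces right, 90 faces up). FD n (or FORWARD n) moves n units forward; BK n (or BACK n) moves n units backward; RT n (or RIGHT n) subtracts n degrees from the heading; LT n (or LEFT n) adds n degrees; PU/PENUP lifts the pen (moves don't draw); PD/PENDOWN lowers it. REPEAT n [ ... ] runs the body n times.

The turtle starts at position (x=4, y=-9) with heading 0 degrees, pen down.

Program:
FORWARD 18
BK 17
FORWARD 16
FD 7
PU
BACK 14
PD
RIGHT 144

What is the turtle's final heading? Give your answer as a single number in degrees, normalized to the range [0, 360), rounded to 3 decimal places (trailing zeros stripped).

Executing turtle program step by step:
Start: pos=(4,-9), heading=0, pen down
FD 18: (4,-9) -> (22,-9) [heading=0, draw]
BK 17: (22,-9) -> (5,-9) [heading=0, draw]
FD 16: (5,-9) -> (21,-9) [heading=0, draw]
FD 7: (21,-9) -> (28,-9) [heading=0, draw]
PU: pen up
BK 14: (28,-9) -> (14,-9) [heading=0, move]
PD: pen down
RT 144: heading 0 -> 216
Final: pos=(14,-9), heading=216, 4 segment(s) drawn

Answer: 216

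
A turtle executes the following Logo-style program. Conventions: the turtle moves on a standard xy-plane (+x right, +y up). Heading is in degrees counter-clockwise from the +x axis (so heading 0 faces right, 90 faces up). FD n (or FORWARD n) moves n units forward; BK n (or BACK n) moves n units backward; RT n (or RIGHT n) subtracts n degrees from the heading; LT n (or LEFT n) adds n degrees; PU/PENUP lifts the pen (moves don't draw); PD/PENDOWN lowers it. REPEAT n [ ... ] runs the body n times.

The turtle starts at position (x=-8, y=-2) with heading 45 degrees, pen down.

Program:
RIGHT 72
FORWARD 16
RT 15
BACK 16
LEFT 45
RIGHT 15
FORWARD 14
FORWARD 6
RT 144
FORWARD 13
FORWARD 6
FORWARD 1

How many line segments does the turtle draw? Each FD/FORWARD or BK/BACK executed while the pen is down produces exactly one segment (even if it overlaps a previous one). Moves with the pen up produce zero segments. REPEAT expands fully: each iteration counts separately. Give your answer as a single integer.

Executing turtle program step by step:
Start: pos=(-8,-2), heading=45, pen down
RT 72: heading 45 -> 333
FD 16: (-8,-2) -> (6.256,-9.264) [heading=333, draw]
RT 15: heading 333 -> 318
BK 16: (6.256,-9.264) -> (-5.634,1.442) [heading=318, draw]
LT 45: heading 318 -> 3
RT 15: heading 3 -> 348
FD 14: (-5.634,1.442) -> (8.06,-1.469) [heading=348, draw]
FD 6: (8.06,-1.469) -> (13.929,-2.716) [heading=348, draw]
RT 144: heading 348 -> 204
FD 13: (13.929,-2.716) -> (2.053,-8.004) [heading=204, draw]
FD 6: (2.053,-8.004) -> (-3.429,-10.444) [heading=204, draw]
FD 1: (-3.429,-10.444) -> (-4.342,-10.851) [heading=204, draw]
Final: pos=(-4.342,-10.851), heading=204, 7 segment(s) drawn
Segments drawn: 7

Answer: 7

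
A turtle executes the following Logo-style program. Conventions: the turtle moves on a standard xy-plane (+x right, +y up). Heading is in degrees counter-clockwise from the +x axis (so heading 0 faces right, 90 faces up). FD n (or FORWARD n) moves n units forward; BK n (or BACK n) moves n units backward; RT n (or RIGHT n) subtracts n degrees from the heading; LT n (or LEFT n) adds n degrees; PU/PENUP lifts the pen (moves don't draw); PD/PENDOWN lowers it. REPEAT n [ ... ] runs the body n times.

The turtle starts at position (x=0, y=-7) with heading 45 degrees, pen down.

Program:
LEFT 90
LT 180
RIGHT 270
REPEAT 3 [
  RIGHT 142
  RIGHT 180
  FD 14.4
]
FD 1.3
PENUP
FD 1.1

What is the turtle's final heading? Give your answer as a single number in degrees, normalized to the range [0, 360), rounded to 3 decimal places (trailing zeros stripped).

Executing turtle program step by step:
Start: pos=(0,-7), heading=45, pen down
LT 90: heading 45 -> 135
LT 180: heading 135 -> 315
RT 270: heading 315 -> 45
REPEAT 3 [
  -- iteration 1/3 --
  RT 142: heading 45 -> 263
  RT 180: heading 263 -> 83
  FD 14.4: (0,-7) -> (1.755,7.293) [heading=83, draw]
  -- iteration 2/3 --
  RT 142: heading 83 -> 301
  RT 180: heading 301 -> 121
  FD 14.4: (1.755,7.293) -> (-5.662,19.636) [heading=121, draw]
  -- iteration 3/3 --
  RT 142: heading 121 -> 339
  RT 180: heading 339 -> 159
  FD 14.4: (-5.662,19.636) -> (-19.105,24.796) [heading=159, draw]
]
FD 1.3: (-19.105,24.796) -> (-20.319,25.262) [heading=159, draw]
PU: pen up
FD 1.1: (-20.319,25.262) -> (-21.346,25.656) [heading=159, move]
Final: pos=(-21.346,25.656), heading=159, 4 segment(s) drawn

Answer: 159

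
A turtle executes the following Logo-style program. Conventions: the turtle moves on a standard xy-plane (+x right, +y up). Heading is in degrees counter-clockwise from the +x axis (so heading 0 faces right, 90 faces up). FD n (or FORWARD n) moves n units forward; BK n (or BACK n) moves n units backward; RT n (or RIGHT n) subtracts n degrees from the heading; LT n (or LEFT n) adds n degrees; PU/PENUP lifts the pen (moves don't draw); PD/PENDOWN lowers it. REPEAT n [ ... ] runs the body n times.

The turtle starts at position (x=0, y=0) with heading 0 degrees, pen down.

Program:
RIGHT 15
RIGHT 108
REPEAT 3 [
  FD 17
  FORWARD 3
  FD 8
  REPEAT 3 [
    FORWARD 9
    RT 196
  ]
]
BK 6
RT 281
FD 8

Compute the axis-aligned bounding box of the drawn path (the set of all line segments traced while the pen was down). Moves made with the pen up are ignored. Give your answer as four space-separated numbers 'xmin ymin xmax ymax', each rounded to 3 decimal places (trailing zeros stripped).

Answer: -21.516 -31.031 15.028 4.852

Derivation:
Executing turtle program step by step:
Start: pos=(0,0), heading=0, pen down
RT 15: heading 0 -> 345
RT 108: heading 345 -> 237
REPEAT 3 [
  -- iteration 1/3 --
  FD 17: (0,0) -> (-9.259,-14.257) [heading=237, draw]
  FD 3: (-9.259,-14.257) -> (-10.893,-16.773) [heading=237, draw]
  FD 8: (-10.893,-16.773) -> (-15.25,-23.483) [heading=237, draw]
  REPEAT 3 [
    -- iteration 1/3 --
    FD 9: (-15.25,-23.483) -> (-20.152,-31.031) [heading=237, draw]
    RT 196: heading 237 -> 41
    -- iteration 2/3 --
    FD 9: (-20.152,-31.031) -> (-13.359,-25.126) [heading=41, draw]
    RT 196: heading 41 -> 205
    -- iteration 3/3 --
    FD 9: (-13.359,-25.126) -> (-21.516,-28.93) [heading=205, draw]
    RT 196: heading 205 -> 9
  ]
  -- iteration 2/3 --
  FD 17: (-21.516,-28.93) -> (-4.725,-26.27) [heading=9, draw]
  FD 3: (-4.725,-26.27) -> (-1.762,-25.801) [heading=9, draw]
  FD 8: (-1.762,-25.801) -> (6.139,-24.55) [heading=9, draw]
  REPEAT 3 [
    -- iteration 1/3 --
    FD 9: (6.139,-24.55) -> (15.028,-23.142) [heading=9, draw]
    RT 196: heading 9 -> 173
    -- iteration 2/3 --
    FD 9: (15.028,-23.142) -> (6.096,-22.045) [heading=173, draw]
    RT 196: heading 173 -> 337
    -- iteration 3/3 --
    FD 9: (6.096,-22.045) -> (14.38,-25.562) [heading=337, draw]
    RT 196: heading 337 -> 141
  ]
  -- iteration 3/3 --
  FD 17: (14.38,-25.562) -> (1.169,-14.863) [heading=141, draw]
  FD 3: (1.169,-14.863) -> (-1.163,-12.975) [heading=141, draw]
  FD 8: (-1.163,-12.975) -> (-7.38,-7.941) [heading=141, draw]
  REPEAT 3 [
    -- iteration 1/3 --
    FD 9: (-7.38,-7.941) -> (-14.374,-2.277) [heading=141, draw]
    RT 196: heading 141 -> 305
    -- iteration 2/3 --
    FD 9: (-14.374,-2.277) -> (-9.212,-9.649) [heading=305, draw]
    RT 196: heading 305 -> 109
    -- iteration 3/3 --
    FD 9: (-9.212,-9.649) -> (-12.142,-1.139) [heading=109, draw]
    RT 196: heading 109 -> 273
  ]
]
BK 6: (-12.142,-1.139) -> (-12.456,4.852) [heading=273, draw]
RT 281: heading 273 -> 352
FD 8: (-12.456,4.852) -> (-4.534,3.739) [heading=352, draw]
Final: pos=(-4.534,3.739), heading=352, 20 segment(s) drawn

Segment endpoints: x in {-21.516, -20.152, -15.25, -14.374, -13.359, -12.456, -12.142, -10.893, -9.259, -9.212, -7.38, -4.725, -4.534, -1.762, -1.163, 0, 1.169, 6.096, 6.139, 14.38, 15.028}, y in {-31.031, -28.93, -26.27, -25.801, -25.562, -25.126, -24.55, -23.483, -23.142, -22.045, -16.773, -14.863, -14.257, -12.975, -9.649, -7.941, -2.277, -1.139, 0, 3.739, 4.852}
xmin=-21.516, ymin=-31.031, xmax=15.028, ymax=4.852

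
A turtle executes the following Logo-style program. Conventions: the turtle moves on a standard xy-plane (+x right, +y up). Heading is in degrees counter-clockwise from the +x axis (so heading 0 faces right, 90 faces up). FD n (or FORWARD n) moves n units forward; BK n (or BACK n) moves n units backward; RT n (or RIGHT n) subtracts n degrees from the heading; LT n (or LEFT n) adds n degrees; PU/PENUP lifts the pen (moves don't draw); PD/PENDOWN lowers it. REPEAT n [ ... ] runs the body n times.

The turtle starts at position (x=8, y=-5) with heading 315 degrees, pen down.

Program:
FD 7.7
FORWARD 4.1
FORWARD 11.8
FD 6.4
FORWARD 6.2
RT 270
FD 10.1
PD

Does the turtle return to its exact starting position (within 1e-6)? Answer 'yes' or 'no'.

Executing turtle program step by step:
Start: pos=(8,-5), heading=315, pen down
FD 7.7: (8,-5) -> (13.445,-10.445) [heading=315, draw]
FD 4.1: (13.445,-10.445) -> (16.344,-13.344) [heading=315, draw]
FD 11.8: (16.344,-13.344) -> (24.688,-21.688) [heading=315, draw]
FD 6.4: (24.688,-21.688) -> (29.213,-26.213) [heading=315, draw]
FD 6.2: (29.213,-26.213) -> (33.597,-30.597) [heading=315, draw]
RT 270: heading 315 -> 45
FD 10.1: (33.597,-30.597) -> (40.739,-23.455) [heading=45, draw]
PD: pen down
Final: pos=(40.739,-23.455), heading=45, 6 segment(s) drawn

Start position: (8, -5)
Final position: (40.739, -23.455)
Distance = 37.583; >= 1e-6 -> NOT closed

Answer: no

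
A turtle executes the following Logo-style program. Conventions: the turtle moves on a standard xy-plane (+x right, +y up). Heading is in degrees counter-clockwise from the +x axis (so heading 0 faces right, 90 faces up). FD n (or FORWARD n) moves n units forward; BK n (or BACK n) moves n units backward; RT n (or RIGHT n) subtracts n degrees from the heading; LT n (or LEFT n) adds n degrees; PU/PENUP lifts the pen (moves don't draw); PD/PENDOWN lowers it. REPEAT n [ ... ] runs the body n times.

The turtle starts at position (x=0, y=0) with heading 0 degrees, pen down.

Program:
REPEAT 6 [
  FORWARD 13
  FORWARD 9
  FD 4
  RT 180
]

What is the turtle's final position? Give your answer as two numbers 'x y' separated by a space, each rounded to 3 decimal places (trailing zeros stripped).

Executing turtle program step by step:
Start: pos=(0,0), heading=0, pen down
REPEAT 6 [
  -- iteration 1/6 --
  FD 13: (0,0) -> (13,0) [heading=0, draw]
  FD 9: (13,0) -> (22,0) [heading=0, draw]
  FD 4: (22,0) -> (26,0) [heading=0, draw]
  RT 180: heading 0 -> 180
  -- iteration 2/6 --
  FD 13: (26,0) -> (13,0) [heading=180, draw]
  FD 9: (13,0) -> (4,0) [heading=180, draw]
  FD 4: (4,0) -> (0,0) [heading=180, draw]
  RT 180: heading 180 -> 0
  -- iteration 3/6 --
  FD 13: (0,0) -> (13,0) [heading=0, draw]
  FD 9: (13,0) -> (22,0) [heading=0, draw]
  FD 4: (22,0) -> (26,0) [heading=0, draw]
  RT 180: heading 0 -> 180
  -- iteration 4/6 --
  FD 13: (26,0) -> (13,0) [heading=180, draw]
  FD 9: (13,0) -> (4,0) [heading=180, draw]
  FD 4: (4,0) -> (0,0) [heading=180, draw]
  RT 180: heading 180 -> 0
  -- iteration 5/6 --
  FD 13: (0,0) -> (13,0) [heading=0, draw]
  FD 9: (13,0) -> (22,0) [heading=0, draw]
  FD 4: (22,0) -> (26,0) [heading=0, draw]
  RT 180: heading 0 -> 180
  -- iteration 6/6 --
  FD 13: (26,0) -> (13,0) [heading=180, draw]
  FD 9: (13,0) -> (4,0) [heading=180, draw]
  FD 4: (4,0) -> (0,0) [heading=180, draw]
  RT 180: heading 180 -> 0
]
Final: pos=(0,0), heading=0, 18 segment(s) drawn

Answer: 0 0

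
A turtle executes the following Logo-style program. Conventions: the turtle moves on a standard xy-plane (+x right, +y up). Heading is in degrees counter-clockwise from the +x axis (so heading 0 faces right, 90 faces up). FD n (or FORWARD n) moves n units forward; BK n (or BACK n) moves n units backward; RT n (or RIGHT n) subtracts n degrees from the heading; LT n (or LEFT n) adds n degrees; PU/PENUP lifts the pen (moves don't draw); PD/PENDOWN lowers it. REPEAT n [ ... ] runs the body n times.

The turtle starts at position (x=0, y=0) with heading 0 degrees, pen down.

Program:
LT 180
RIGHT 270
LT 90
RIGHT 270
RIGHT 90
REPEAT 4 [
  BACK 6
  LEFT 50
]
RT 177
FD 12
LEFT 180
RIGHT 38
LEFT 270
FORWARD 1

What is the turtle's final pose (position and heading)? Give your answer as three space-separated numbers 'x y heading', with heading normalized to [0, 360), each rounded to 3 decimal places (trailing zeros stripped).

Executing turtle program step by step:
Start: pos=(0,0), heading=0, pen down
LT 180: heading 0 -> 180
RT 270: heading 180 -> 270
LT 90: heading 270 -> 0
RT 270: heading 0 -> 90
RT 90: heading 90 -> 0
REPEAT 4 [
  -- iteration 1/4 --
  BK 6: (0,0) -> (-6,0) [heading=0, draw]
  LT 50: heading 0 -> 50
  -- iteration 2/4 --
  BK 6: (-6,0) -> (-9.857,-4.596) [heading=50, draw]
  LT 50: heading 50 -> 100
  -- iteration 3/4 --
  BK 6: (-9.857,-4.596) -> (-8.815,-10.505) [heading=100, draw]
  LT 50: heading 100 -> 150
  -- iteration 4/4 --
  BK 6: (-8.815,-10.505) -> (-3.619,-13.505) [heading=150, draw]
  LT 50: heading 150 -> 200
]
RT 177: heading 200 -> 23
FD 12: (-3.619,-13.505) -> (7.427,-8.816) [heading=23, draw]
LT 180: heading 23 -> 203
RT 38: heading 203 -> 165
LT 270: heading 165 -> 75
FD 1: (7.427,-8.816) -> (7.686,-7.85) [heading=75, draw]
Final: pos=(7.686,-7.85), heading=75, 6 segment(s) drawn

Answer: 7.686 -7.85 75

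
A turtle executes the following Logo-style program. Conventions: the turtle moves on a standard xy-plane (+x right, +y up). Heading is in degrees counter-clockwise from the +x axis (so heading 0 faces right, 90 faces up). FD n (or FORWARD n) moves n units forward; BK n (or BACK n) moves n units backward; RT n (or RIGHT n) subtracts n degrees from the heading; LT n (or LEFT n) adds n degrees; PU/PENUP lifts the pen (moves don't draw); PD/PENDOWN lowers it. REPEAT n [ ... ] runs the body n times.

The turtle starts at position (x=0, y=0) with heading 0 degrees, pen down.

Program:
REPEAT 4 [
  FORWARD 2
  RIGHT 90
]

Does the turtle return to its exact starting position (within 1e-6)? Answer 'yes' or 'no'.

Executing turtle program step by step:
Start: pos=(0,0), heading=0, pen down
REPEAT 4 [
  -- iteration 1/4 --
  FD 2: (0,0) -> (2,0) [heading=0, draw]
  RT 90: heading 0 -> 270
  -- iteration 2/4 --
  FD 2: (2,0) -> (2,-2) [heading=270, draw]
  RT 90: heading 270 -> 180
  -- iteration 3/4 --
  FD 2: (2,-2) -> (0,-2) [heading=180, draw]
  RT 90: heading 180 -> 90
  -- iteration 4/4 --
  FD 2: (0,-2) -> (0,0) [heading=90, draw]
  RT 90: heading 90 -> 0
]
Final: pos=(0,0), heading=0, 4 segment(s) drawn

Start position: (0, 0)
Final position: (0, 0)
Distance = 0; < 1e-6 -> CLOSED

Answer: yes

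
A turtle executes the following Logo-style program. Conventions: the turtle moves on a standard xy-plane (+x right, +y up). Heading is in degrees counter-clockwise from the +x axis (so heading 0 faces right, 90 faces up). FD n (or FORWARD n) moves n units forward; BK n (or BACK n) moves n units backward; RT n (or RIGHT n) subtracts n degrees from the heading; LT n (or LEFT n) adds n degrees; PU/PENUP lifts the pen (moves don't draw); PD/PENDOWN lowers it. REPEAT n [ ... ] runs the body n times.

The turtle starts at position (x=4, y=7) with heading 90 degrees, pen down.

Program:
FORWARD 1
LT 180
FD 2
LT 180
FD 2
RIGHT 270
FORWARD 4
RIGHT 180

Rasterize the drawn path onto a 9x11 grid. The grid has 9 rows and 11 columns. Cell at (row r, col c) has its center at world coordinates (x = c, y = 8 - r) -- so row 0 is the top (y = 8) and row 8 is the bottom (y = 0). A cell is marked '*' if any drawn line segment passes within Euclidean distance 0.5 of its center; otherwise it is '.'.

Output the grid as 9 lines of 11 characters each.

Segment 0: (4,7) -> (4,8)
Segment 1: (4,8) -> (4,6)
Segment 2: (4,6) -> (4,8)
Segment 3: (4,8) -> (0,8)

Answer: *****......
....*......
....*......
...........
...........
...........
...........
...........
...........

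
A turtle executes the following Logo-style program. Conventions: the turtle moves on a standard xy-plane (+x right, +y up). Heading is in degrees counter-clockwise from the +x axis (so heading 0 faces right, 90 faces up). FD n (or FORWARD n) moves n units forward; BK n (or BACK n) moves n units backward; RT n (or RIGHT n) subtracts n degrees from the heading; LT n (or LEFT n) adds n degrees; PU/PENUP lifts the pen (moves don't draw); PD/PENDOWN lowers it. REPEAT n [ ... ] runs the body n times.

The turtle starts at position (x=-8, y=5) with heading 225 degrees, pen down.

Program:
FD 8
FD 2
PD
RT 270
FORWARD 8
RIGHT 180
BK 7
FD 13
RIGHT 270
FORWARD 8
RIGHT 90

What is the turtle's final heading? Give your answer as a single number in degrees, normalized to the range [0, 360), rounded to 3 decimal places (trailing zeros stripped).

Answer: 135

Derivation:
Executing turtle program step by step:
Start: pos=(-8,5), heading=225, pen down
FD 8: (-8,5) -> (-13.657,-0.657) [heading=225, draw]
FD 2: (-13.657,-0.657) -> (-15.071,-2.071) [heading=225, draw]
PD: pen down
RT 270: heading 225 -> 315
FD 8: (-15.071,-2.071) -> (-9.414,-7.728) [heading=315, draw]
RT 180: heading 315 -> 135
BK 7: (-9.414,-7.728) -> (-4.464,-12.678) [heading=135, draw]
FD 13: (-4.464,-12.678) -> (-13.657,-3.485) [heading=135, draw]
RT 270: heading 135 -> 225
FD 8: (-13.657,-3.485) -> (-19.314,-9.142) [heading=225, draw]
RT 90: heading 225 -> 135
Final: pos=(-19.314,-9.142), heading=135, 6 segment(s) drawn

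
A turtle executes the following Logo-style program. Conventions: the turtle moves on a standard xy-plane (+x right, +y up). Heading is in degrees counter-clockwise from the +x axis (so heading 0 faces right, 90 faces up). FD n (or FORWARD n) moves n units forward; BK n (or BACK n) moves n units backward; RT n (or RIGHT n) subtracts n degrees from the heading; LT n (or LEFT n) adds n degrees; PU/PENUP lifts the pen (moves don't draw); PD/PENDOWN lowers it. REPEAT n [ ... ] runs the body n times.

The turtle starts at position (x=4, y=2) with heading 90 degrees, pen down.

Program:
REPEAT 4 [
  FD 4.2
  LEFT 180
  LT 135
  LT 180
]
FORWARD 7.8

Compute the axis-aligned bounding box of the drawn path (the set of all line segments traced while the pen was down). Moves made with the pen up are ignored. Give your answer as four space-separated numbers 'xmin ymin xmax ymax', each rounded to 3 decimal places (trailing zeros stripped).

Executing turtle program step by step:
Start: pos=(4,2), heading=90, pen down
REPEAT 4 [
  -- iteration 1/4 --
  FD 4.2: (4,2) -> (4,6.2) [heading=90, draw]
  LT 180: heading 90 -> 270
  LT 135: heading 270 -> 45
  LT 180: heading 45 -> 225
  -- iteration 2/4 --
  FD 4.2: (4,6.2) -> (1.03,3.23) [heading=225, draw]
  LT 180: heading 225 -> 45
  LT 135: heading 45 -> 180
  LT 180: heading 180 -> 0
  -- iteration 3/4 --
  FD 4.2: (1.03,3.23) -> (5.23,3.23) [heading=0, draw]
  LT 180: heading 0 -> 180
  LT 135: heading 180 -> 315
  LT 180: heading 315 -> 135
  -- iteration 4/4 --
  FD 4.2: (5.23,3.23) -> (2.26,6.2) [heading=135, draw]
  LT 180: heading 135 -> 315
  LT 135: heading 315 -> 90
  LT 180: heading 90 -> 270
]
FD 7.8: (2.26,6.2) -> (2.26,-1.6) [heading=270, draw]
Final: pos=(2.26,-1.6), heading=270, 5 segment(s) drawn

Segment endpoints: x in {1.03, 2.26, 2.26, 4, 5.23}, y in {-1.6, 2, 3.23, 3.23, 6.2, 6.2}
xmin=1.03, ymin=-1.6, xmax=5.23, ymax=6.2

Answer: 1.03 -1.6 5.23 6.2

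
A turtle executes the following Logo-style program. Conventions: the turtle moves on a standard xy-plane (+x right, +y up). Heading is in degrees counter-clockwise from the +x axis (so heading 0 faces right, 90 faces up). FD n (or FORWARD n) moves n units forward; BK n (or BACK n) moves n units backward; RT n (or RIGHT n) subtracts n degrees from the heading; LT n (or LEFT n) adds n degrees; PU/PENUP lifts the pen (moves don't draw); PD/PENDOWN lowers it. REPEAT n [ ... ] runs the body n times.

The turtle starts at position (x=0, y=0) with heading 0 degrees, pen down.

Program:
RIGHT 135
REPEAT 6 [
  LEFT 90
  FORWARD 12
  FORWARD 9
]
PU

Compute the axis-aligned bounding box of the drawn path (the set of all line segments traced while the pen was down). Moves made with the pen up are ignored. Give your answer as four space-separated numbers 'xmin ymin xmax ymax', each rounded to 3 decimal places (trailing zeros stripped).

Answer: 0 -14.849 29.698 14.849

Derivation:
Executing turtle program step by step:
Start: pos=(0,0), heading=0, pen down
RT 135: heading 0 -> 225
REPEAT 6 [
  -- iteration 1/6 --
  LT 90: heading 225 -> 315
  FD 12: (0,0) -> (8.485,-8.485) [heading=315, draw]
  FD 9: (8.485,-8.485) -> (14.849,-14.849) [heading=315, draw]
  -- iteration 2/6 --
  LT 90: heading 315 -> 45
  FD 12: (14.849,-14.849) -> (23.335,-6.364) [heading=45, draw]
  FD 9: (23.335,-6.364) -> (29.698,0) [heading=45, draw]
  -- iteration 3/6 --
  LT 90: heading 45 -> 135
  FD 12: (29.698,0) -> (21.213,8.485) [heading=135, draw]
  FD 9: (21.213,8.485) -> (14.849,14.849) [heading=135, draw]
  -- iteration 4/6 --
  LT 90: heading 135 -> 225
  FD 12: (14.849,14.849) -> (6.364,6.364) [heading=225, draw]
  FD 9: (6.364,6.364) -> (0,0) [heading=225, draw]
  -- iteration 5/6 --
  LT 90: heading 225 -> 315
  FD 12: (0,0) -> (8.485,-8.485) [heading=315, draw]
  FD 9: (8.485,-8.485) -> (14.849,-14.849) [heading=315, draw]
  -- iteration 6/6 --
  LT 90: heading 315 -> 45
  FD 12: (14.849,-14.849) -> (23.335,-6.364) [heading=45, draw]
  FD 9: (23.335,-6.364) -> (29.698,0) [heading=45, draw]
]
PU: pen up
Final: pos=(29.698,0), heading=45, 12 segment(s) drawn

Segment endpoints: x in {0, 0, 6.364, 8.485, 8.485, 14.849, 14.849, 14.849, 21.213, 23.335, 29.698}, y in {-14.849, -8.485, -8.485, -6.364, -6.364, 0, 0, 0, 6.364, 8.485, 14.849}
xmin=0, ymin=-14.849, xmax=29.698, ymax=14.849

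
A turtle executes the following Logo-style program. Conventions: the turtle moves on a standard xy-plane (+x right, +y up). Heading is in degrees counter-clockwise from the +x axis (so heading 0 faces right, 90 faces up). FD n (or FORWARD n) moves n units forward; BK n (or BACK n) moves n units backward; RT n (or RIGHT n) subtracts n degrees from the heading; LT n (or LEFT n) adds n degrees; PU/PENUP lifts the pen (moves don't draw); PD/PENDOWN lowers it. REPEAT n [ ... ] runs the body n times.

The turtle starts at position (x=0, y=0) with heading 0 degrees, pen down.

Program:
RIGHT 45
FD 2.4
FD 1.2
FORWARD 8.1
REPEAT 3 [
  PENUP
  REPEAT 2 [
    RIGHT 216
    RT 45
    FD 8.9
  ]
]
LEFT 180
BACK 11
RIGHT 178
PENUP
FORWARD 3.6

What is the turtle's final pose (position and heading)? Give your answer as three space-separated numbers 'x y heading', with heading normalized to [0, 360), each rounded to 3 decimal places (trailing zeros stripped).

Answer: -11.574 -1.789 191

Derivation:
Executing turtle program step by step:
Start: pos=(0,0), heading=0, pen down
RT 45: heading 0 -> 315
FD 2.4: (0,0) -> (1.697,-1.697) [heading=315, draw]
FD 1.2: (1.697,-1.697) -> (2.546,-2.546) [heading=315, draw]
FD 8.1: (2.546,-2.546) -> (8.273,-8.273) [heading=315, draw]
REPEAT 3 [
  -- iteration 1/3 --
  PU: pen up
  REPEAT 2 [
    -- iteration 1/2 --
    RT 216: heading 315 -> 99
    RT 45: heading 99 -> 54
    FD 8.9: (8.273,-8.273) -> (13.504,-1.073) [heading=54, move]
    -- iteration 2/2 --
    RT 216: heading 54 -> 198
    RT 45: heading 198 -> 153
    FD 8.9: (13.504,-1.073) -> (5.574,2.968) [heading=153, move]
  ]
  -- iteration 2/3 --
  PU: pen up
  REPEAT 2 [
    -- iteration 1/2 --
    RT 216: heading 153 -> 297
    RT 45: heading 297 -> 252
    FD 8.9: (5.574,2.968) -> (2.824,-5.497) [heading=252, move]
    -- iteration 2/2 --
    RT 216: heading 252 -> 36
    RT 45: heading 36 -> 351
    FD 8.9: (2.824,-5.497) -> (11.615,-6.889) [heading=351, move]
  ]
  -- iteration 3/3 --
  PU: pen up
  REPEAT 2 [
    -- iteration 1/2 --
    RT 216: heading 351 -> 135
    RT 45: heading 135 -> 90
    FD 8.9: (11.615,-6.889) -> (11.615,2.011) [heading=90, move]
    -- iteration 2/2 --
    RT 216: heading 90 -> 234
    RT 45: heading 234 -> 189
    FD 8.9: (11.615,2.011) -> (2.824,0.619) [heading=189, move]
  ]
]
LT 180: heading 189 -> 9
BK 11: (2.824,0.619) -> (-8.04,-1.102) [heading=9, move]
RT 178: heading 9 -> 191
PU: pen up
FD 3.6: (-8.04,-1.102) -> (-11.574,-1.789) [heading=191, move]
Final: pos=(-11.574,-1.789), heading=191, 3 segment(s) drawn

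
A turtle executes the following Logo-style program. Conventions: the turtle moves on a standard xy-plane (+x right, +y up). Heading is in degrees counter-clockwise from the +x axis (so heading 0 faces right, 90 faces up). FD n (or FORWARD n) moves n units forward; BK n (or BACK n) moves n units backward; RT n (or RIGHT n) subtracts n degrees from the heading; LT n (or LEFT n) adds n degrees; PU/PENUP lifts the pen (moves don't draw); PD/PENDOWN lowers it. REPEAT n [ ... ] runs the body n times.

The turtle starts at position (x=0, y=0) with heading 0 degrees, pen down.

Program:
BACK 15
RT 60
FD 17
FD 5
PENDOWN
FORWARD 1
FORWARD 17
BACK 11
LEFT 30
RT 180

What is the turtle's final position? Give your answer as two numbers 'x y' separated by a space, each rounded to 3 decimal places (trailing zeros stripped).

Executing turtle program step by step:
Start: pos=(0,0), heading=0, pen down
BK 15: (0,0) -> (-15,0) [heading=0, draw]
RT 60: heading 0 -> 300
FD 17: (-15,0) -> (-6.5,-14.722) [heading=300, draw]
FD 5: (-6.5,-14.722) -> (-4,-19.053) [heading=300, draw]
PD: pen down
FD 1: (-4,-19.053) -> (-3.5,-19.919) [heading=300, draw]
FD 17: (-3.5,-19.919) -> (5,-34.641) [heading=300, draw]
BK 11: (5,-34.641) -> (-0.5,-25.115) [heading=300, draw]
LT 30: heading 300 -> 330
RT 180: heading 330 -> 150
Final: pos=(-0.5,-25.115), heading=150, 6 segment(s) drawn

Answer: -0.5 -25.115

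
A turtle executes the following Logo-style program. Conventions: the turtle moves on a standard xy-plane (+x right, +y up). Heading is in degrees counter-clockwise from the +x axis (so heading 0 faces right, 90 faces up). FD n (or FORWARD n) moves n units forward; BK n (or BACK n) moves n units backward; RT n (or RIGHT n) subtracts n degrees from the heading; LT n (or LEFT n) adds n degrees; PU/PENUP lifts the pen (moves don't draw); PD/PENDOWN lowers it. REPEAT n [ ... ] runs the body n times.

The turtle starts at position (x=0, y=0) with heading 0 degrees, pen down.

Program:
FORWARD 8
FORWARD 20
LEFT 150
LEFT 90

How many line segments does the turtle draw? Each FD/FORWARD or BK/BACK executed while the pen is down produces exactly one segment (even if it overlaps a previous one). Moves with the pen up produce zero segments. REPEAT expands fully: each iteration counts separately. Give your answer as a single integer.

Answer: 2

Derivation:
Executing turtle program step by step:
Start: pos=(0,0), heading=0, pen down
FD 8: (0,0) -> (8,0) [heading=0, draw]
FD 20: (8,0) -> (28,0) [heading=0, draw]
LT 150: heading 0 -> 150
LT 90: heading 150 -> 240
Final: pos=(28,0), heading=240, 2 segment(s) drawn
Segments drawn: 2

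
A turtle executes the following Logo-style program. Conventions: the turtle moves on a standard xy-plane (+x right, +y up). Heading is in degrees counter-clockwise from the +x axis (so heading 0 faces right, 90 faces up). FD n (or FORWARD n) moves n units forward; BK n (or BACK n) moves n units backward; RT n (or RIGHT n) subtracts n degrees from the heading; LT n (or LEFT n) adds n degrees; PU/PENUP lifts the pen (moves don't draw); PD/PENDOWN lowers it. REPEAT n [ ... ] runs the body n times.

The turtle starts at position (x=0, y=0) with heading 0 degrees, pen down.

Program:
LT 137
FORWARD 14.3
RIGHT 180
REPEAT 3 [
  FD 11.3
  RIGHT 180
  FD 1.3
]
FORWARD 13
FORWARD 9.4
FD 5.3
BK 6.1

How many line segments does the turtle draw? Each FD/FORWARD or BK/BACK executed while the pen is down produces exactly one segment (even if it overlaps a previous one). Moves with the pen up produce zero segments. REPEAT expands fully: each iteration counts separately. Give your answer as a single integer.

Answer: 11

Derivation:
Executing turtle program step by step:
Start: pos=(0,0), heading=0, pen down
LT 137: heading 0 -> 137
FD 14.3: (0,0) -> (-10.458,9.753) [heading=137, draw]
RT 180: heading 137 -> 317
REPEAT 3 [
  -- iteration 1/3 --
  FD 11.3: (-10.458,9.753) -> (-2.194,2.046) [heading=317, draw]
  RT 180: heading 317 -> 137
  FD 1.3: (-2.194,2.046) -> (-3.145,2.933) [heading=137, draw]
  -- iteration 2/3 --
  FD 11.3: (-3.145,2.933) -> (-11.409,10.639) [heading=137, draw]
  RT 180: heading 137 -> 317
  FD 1.3: (-11.409,10.639) -> (-10.458,9.753) [heading=317, draw]
  -- iteration 3/3 --
  FD 11.3: (-10.458,9.753) -> (-2.194,2.046) [heading=317, draw]
  RT 180: heading 317 -> 137
  FD 1.3: (-2.194,2.046) -> (-3.145,2.933) [heading=137, draw]
]
FD 13: (-3.145,2.933) -> (-12.652,11.799) [heading=137, draw]
FD 9.4: (-12.652,11.799) -> (-19.527,18.209) [heading=137, draw]
FD 5.3: (-19.527,18.209) -> (-23.403,21.824) [heading=137, draw]
BK 6.1: (-23.403,21.824) -> (-18.942,17.664) [heading=137, draw]
Final: pos=(-18.942,17.664), heading=137, 11 segment(s) drawn
Segments drawn: 11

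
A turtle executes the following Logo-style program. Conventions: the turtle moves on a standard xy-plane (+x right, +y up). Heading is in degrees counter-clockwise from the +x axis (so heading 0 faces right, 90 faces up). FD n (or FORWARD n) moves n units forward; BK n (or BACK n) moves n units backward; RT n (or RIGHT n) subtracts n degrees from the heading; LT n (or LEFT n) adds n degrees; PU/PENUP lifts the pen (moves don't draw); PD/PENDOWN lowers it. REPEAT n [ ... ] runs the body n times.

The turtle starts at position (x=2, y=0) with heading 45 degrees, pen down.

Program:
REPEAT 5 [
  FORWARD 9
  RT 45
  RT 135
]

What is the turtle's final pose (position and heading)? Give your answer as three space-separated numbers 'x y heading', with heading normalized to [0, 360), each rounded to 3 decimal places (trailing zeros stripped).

Answer: 8.364 6.364 225

Derivation:
Executing turtle program step by step:
Start: pos=(2,0), heading=45, pen down
REPEAT 5 [
  -- iteration 1/5 --
  FD 9: (2,0) -> (8.364,6.364) [heading=45, draw]
  RT 45: heading 45 -> 0
  RT 135: heading 0 -> 225
  -- iteration 2/5 --
  FD 9: (8.364,6.364) -> (2,0) [heading=225, draw]
  RT 45: heading 225 -> 180
  RT 135: heading 180 -> 45
  -- iteration 3/5 --
  FD 9: (2,0) -> (8.364,6.364) [heading=45, draw]
  RT 45: heading 45 -> 0
  RT 135: heading 0 -> 225
  -- iteration 4/5 --
  FD 9: (8.364,6.364) -> (2,0) [heading=225, draw]
  RT 45: heading 225 -> 180
  RT 135: heading 180 -> 45
  -- iteration 5/5 --
  FD 9: (2,0) -> (8.364,6.364) [heading=45, draw]
  RT 45: heading 45 -> 0
  RT 135: heading 0 -> 225
]
Final: pos=(8.364,6.364), heading=225, 5 segment(s) drawn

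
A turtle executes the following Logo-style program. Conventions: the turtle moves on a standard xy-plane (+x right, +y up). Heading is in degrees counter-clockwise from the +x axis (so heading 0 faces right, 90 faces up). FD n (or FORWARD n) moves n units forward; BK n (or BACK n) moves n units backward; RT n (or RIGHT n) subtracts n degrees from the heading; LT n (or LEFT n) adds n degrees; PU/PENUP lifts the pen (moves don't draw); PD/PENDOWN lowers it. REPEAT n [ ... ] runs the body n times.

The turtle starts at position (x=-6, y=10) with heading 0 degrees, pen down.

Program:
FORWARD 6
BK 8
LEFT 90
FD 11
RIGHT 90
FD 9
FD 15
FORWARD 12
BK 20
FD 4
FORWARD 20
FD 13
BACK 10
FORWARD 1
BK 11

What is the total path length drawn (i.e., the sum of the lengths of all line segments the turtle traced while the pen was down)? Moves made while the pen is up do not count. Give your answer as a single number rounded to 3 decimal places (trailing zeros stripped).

Executing turtle program step by step:
Start: pos=(-6,10), heading=0, pen down
FD 6: (-6,10) -> (0,10) [heading=0, draw]
BK 8: (0,10) -> (-8,10) [heading=0, draw]
LT 90: heading 0 -> 90
FD 11: (-8,10) -> (-8,21) [heading=90, draw]
RT 90: heading 90 -> 0
FD 9: (-8,21) -> (1,21) [heading=0, draw]
FD 15: (1,21) -> (16,21) [heading=0, draw]
FD 12: (16,21) -> (28,21) [heading=0, draw]
BK 20: (28,21) -> (8,21) [heading=0, draw]
FD 4: (8,21) -> (12,21) [heading=0, draw]
FD 20: (12,21) -> (32,21) [heading=0, draw]
FD 13: (32,21) -> (45,21) [heading=0, draw]
BK 10: (45,21) -> (35,21) [heading=0, draw]
FD 1: (35,21) -> (36,21) [heading=0, draw]
BK 11: (36,21) -> (25,21) [heading=0, draw]
Final: pos=(25,21), heading=0, 13 segment(s) drawn

Segment lengths:
  seg 1: (-6,10) -> (0,10), length = 6
  seg 2: (0,10) -> (-8,10), length = 8
  seg 3: (-8,10) -> (-8,21), length = 11
  seg 4: (-8,21) -> (1,21), length = 9
  seg 5: (1,21) -> (16,21), length = 15
  seg 6: (16,21) -> (28,21), length = 12
  seg 7: (28,21) -> (8,21), length = 20
  seg 8: (8,21) -> (12,21), length = 4
  seg 9: (12,21) -> (32,21), length = 20
  seg 10: (32,21) -> (45,21), length = 13
  seg 11: (45,21) -> (35,21), length = 10
  seg 12: (35,21) -> (36,21), length = 1
  seg 13: (36,21) -> (25,21), length = 11
Total = 140

Answer: 140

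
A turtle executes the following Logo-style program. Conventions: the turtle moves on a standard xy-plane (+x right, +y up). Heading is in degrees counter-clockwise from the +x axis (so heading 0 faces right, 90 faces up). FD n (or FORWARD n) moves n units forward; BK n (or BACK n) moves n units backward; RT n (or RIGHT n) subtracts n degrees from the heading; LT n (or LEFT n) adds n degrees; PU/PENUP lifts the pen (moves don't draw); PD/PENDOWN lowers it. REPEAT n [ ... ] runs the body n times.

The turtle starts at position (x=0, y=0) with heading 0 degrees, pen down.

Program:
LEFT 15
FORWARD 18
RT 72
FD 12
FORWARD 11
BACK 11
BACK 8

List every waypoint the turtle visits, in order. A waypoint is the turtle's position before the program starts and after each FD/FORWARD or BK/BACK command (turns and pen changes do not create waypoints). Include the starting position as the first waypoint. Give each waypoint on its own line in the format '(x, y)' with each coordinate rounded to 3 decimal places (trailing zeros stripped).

Answer: (0, 0)
(17.387, 4.659)
(23.922, -5.405)
(29.913, -14.631)
(23.922, -5.405)
(19.565, 1.304)

Derivation:
Executing turtle program step by step:
Start: pos=(0,0), heading=0, pen down
LT 15: heading 0 -> 15
FD 18: (0,0) -> (17.387,4.659) [heading=15, draw]
RT 72: heading 15 -> 303
FD 12: (17.387,4.659) -> (23.922,-5.405) [heading=303, draw]
FD 11: (23.922,-5.405) -> (29.913,-14.631) [heading=303, draw]
BK 11: (29.913,-14.631) -> (23.922,-5.405) [heading=303, draw]
BK 8: (23.922,-5.405) -> (19.565,1.304) [heading=303, draw]
Final: pos=(19.565,1.304), heading=303, 5 segment(s) drawn
Waypoints (6 total):
(0, 0)
(17.387, 4.659)
(23.922, -5.405)
(29.913, -14.631)
(23.922, -5.405)
(19.565, 1.304)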